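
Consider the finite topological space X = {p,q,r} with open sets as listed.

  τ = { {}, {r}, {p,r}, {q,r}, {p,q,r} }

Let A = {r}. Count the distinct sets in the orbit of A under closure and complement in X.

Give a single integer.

4

complement {p,q}; its interior {}; cl(A) = X∖{} = {p,q,r}
With k = closure, c = complement:
  1. A     = {r}
  2. kA    = {p,q,r}
  3. cA    = {p,q}
  4. ckA   = {}
k, c of each give nothing new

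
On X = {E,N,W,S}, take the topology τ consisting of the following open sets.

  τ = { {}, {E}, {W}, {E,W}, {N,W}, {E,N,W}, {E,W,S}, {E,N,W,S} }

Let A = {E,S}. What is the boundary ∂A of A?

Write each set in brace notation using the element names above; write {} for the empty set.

U open, U⊆A: {}, {E}. int(A) = ⋃ = {E}
X∖A={N,W}, int(X∖A)={N,W}, hence cl(A)={E,S}
∂A: remove int from cl → {S}

{S}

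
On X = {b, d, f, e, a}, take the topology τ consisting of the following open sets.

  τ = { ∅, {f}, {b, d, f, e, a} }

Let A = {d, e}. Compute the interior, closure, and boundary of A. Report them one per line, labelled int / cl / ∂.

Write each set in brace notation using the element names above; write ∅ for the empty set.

int(A) = ∅
cl(A)  = {b, d, e, a}
∂A     = {b, d, e, a}

opens ⊆ A: ∅; union → int = ∅
complement {b, f, a}; its interior {f}; cl(A) = X∖{f} = {b, d, e, a}
boundary = {b, d, e, a} ∖ ∅ = {b, d, e, a}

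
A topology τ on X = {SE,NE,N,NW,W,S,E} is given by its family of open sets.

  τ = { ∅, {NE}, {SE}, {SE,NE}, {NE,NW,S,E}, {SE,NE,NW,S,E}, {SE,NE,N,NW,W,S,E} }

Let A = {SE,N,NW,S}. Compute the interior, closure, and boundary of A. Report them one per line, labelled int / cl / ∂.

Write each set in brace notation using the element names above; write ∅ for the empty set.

open subsets of A: ∅, {SE}; so int(A) = {SE}
closure: X∖int(X∖A) = X∖{NE} = {SE,N,NW,W,S,E}
∂A = {SE,N,NW,W,S,E} minus {SE} = {N,NW,W,S,E}

int(A) = {SE}
cl(A)  = {SE,N,NW,W,S,E}
∂A     = {N,NW,W,S,E}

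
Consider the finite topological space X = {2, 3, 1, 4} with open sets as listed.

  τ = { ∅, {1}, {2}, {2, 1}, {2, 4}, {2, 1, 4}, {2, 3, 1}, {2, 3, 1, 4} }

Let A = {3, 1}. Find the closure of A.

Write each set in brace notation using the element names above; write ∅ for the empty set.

complement {2, 4}; its interior {2, 4}; cl(A) = X∖{2, 4} = {3, 1}

{3, 1}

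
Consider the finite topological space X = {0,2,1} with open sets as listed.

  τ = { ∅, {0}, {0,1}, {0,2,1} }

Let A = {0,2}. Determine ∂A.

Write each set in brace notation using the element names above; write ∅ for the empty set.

{2,1}

open subsets of A: ∅, {0}; so int(A) = {0}
closure: X∖int(X∖A) = X∖∅ = {0,2,1}
∂A = {0,2,1} minus {0} = {2,1}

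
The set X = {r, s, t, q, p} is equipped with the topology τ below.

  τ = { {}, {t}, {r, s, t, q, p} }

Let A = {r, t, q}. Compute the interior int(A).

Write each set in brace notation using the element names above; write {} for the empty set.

U open, U⊆A: {}, {t}. int(A) = ⋃ = {t}

{t}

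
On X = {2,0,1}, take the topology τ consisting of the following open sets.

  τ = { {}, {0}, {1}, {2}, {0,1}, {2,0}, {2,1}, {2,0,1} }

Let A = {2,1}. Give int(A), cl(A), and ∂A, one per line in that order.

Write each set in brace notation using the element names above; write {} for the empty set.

opens ⊆ A: {}, {2}, {1}, {2,1}; union → int = {2,1}
complement {0}; its interior {0}; cl(A) = X∖{0} = {2,1}
boundary = {2,1} ∖ {2,1} = {}

int(A) = {2,1}
cl(A)  = {2,1}
∂A     = {}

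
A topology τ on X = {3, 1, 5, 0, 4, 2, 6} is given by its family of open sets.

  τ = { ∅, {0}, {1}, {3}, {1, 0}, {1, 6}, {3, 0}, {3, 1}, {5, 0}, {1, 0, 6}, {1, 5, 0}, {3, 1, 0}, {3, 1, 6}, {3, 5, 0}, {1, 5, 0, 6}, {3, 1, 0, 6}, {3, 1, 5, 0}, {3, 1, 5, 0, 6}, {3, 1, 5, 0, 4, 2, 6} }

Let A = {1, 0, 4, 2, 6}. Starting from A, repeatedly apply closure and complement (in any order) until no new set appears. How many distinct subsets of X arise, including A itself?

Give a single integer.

cl via duality: int({3, 5}) = {3}, so X∖{3} = {1, 5, 0, 4, 2, 6}
Write k for closure, c for complement:
  1. A     = {1, 0, 4, 2, 6}
  2. kA    = {1, 5, 0, 4, 2, 6}
  3. cA    = {3, 5}
  4. ckA   = {3}
  5. kcA   = {3, 5, 4, 2}
  6. kckA  = {3, 4, 2}
  7. ckcA  = {1, 0, 6}
  8. ckckA = {1, 5, 0, 6}
applying k or c yields no new set

8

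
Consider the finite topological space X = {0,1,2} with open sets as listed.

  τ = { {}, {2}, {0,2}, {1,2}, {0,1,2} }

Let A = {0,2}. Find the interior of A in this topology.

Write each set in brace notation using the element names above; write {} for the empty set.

U open, U⊆A: {}, {2}, {0,2}. int(A) = ⋃ = {0,2}

{0,2}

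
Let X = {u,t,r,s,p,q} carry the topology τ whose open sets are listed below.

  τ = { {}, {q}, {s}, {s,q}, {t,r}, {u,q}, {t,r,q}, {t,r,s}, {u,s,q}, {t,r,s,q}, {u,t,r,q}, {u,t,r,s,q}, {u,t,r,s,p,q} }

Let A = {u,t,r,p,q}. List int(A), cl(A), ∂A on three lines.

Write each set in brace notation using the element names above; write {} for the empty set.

U open, U⊆A: {}, {q}, {u,q}, {t,r}, {t,r,q}, {u,t,r,q}. int(A) = ⋃ = {u,t,r,q}
X∖A={s}, int(X∖A)={s}, hence cl(A)={u,t,r,p,q}
∂A: remove int from cl → {p}

int(A) = {u,t,r,q}
cl(A)  = {u,t,r,p,q}
∂A     = {p}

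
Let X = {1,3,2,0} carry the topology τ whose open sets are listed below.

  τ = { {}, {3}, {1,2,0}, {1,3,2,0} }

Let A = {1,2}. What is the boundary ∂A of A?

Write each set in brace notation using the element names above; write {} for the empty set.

{1,2,0}

open subsets of A: {}; so int(A) = {}
closure: X∖int(X∖A) = X∖{3} = {1,2,0}
∂A = {1,2,0} minus {} = {1,2,0}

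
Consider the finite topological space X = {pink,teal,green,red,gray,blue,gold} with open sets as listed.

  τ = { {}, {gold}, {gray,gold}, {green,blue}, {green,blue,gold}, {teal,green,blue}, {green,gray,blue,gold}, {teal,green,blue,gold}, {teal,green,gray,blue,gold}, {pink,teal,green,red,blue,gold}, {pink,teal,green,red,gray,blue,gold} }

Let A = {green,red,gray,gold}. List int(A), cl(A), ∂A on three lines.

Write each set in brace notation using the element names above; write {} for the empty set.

int(A) = {gray,gold}
cl(A)  = {pink,teal,green,red,gray,blue,gold}
∂A     = {pink,teal,green,red,blue}

interior: largest open inside A is {gray,gold} (from {}, {gold}, {gray,gold})
cl via duality: int({pink,teal,blue}) = {}, so X∖{} = {pink,teal,green,red,gray,blue,gold}
cl∖int = {pink,teal,green,red,blue}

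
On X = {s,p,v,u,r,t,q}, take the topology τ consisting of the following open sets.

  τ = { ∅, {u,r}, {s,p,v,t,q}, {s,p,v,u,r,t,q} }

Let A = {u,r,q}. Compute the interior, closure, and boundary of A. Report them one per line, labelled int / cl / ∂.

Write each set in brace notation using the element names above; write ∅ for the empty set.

int(A) = {u,r}
cl(A)  = {s,p,v,u,r,t,q}
∂A     = {s,p,v,t,q}

open subsets of A: ∅, {u,r}; so int(A) = {u,r}
closure: X∖int(X∖A) = X∖∅ = {s,p,v,u,r,t,q}
∂A = {s,p,v,u,r,t,q} minus {u,r} = {s,p,v,t,q}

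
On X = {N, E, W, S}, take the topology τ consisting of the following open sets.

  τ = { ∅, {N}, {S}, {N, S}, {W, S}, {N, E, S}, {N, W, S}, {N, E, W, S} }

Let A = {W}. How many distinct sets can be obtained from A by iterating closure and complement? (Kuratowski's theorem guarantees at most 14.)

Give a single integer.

closure: X∖int(X∖A) = X∖{N, E, S} = {W}
Let k=closure and c=complement:
  1. A     = {W}
  2. cA    = {N, E, S}
  3. kcA   = {N, E, W, S}
  4. ckcA  = ∅
— saturated at 4

4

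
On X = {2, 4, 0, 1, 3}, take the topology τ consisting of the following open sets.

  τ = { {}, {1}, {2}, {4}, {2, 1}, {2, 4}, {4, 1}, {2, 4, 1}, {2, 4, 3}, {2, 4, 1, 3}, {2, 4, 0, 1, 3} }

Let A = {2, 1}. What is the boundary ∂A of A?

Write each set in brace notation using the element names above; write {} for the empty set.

{0, 3}

opens ⊆ A: {}, {2}, {1}, {2, 1}; union → int = {2, 1}
complement {4, 0, 3}; its interior {4}; cl(A) = X∖{4} = {2, 0, 1, 3}
boundary = {2, 0, 1, 3} ∖ {2, 1} = {0, 3}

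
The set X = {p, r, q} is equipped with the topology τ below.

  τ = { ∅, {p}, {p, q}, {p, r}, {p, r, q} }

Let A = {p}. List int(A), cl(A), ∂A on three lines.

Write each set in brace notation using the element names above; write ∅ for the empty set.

int(A) = {p}
cl(A)  = {p, r, q}
∂A     = {r, q}

opens ⊆ A: ∅, {p}; union → int = {p}
complement {r, q}; its interior ∅; cl(A) = X∖∅ = {p, r, q}
boundary = {p, r, q} ∖ {p} = {r, q}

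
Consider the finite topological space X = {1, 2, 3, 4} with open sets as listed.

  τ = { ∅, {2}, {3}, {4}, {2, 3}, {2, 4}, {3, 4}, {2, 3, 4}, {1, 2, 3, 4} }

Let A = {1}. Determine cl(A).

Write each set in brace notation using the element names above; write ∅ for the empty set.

complement {2, 3, 4}; its interior {2, 3, 4}; cl(A) = X∖{2, 3, 4} = {1}

{1}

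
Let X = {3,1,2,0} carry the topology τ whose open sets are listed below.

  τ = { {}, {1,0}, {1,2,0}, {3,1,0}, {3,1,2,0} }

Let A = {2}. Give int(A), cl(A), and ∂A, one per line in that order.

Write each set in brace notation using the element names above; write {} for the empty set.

U open, U⊆A: {}. int(A) = ⋃ = {}
X∖A={3,1,0}, int(X∖A)={3,1,0}, hence cl(A)={2}
∂A: remove int from cl → {2}

int(A) = {}
cl(A)  = {2}
∂A     = {2}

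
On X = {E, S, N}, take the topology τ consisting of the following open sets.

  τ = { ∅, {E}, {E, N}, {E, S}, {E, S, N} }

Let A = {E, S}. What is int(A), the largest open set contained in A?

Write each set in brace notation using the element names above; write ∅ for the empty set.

open subsets of A: ∅, {E}, {E, S}; so int(A) = {E, S}

{E, S}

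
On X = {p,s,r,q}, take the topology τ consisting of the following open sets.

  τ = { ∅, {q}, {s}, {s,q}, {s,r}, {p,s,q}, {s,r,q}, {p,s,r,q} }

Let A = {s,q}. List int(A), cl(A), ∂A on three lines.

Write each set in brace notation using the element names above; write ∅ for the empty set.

open subsets of A: ∅, {q}, {s}, {s,q}; so int(A) = {s,q}
closure: X∖int(X∖A) = X∖∅ = {p,s,r,q}
∂A = {p,s,r,q} minus {s,q} = {p,r}

int(A) = {s,q}
cl(A)  = {p,s,r,q}
∂A     = {p,r}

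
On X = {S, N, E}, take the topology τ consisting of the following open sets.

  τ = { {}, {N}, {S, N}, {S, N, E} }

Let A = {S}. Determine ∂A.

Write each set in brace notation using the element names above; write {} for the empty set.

interior: largest open inside A is {} (from {})
cl via duality: int({N, E}) = {N}, so X∖{N} = {S, E}
cl∖int = {S, E}

{S, E}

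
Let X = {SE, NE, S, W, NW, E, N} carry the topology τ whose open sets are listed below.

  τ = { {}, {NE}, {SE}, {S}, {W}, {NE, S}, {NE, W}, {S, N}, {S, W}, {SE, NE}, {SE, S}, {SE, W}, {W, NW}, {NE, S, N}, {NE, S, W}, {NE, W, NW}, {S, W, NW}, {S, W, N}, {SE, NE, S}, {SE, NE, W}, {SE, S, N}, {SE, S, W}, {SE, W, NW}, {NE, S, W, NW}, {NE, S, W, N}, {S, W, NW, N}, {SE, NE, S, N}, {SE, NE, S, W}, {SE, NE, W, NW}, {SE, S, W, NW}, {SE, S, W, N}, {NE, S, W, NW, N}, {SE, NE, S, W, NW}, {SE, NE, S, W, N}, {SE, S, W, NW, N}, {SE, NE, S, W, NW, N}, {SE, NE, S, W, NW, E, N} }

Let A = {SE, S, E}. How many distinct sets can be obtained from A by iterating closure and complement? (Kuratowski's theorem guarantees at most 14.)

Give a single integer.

complement {NE, W, NW, N}; its interior {NE, W, NW}; cl(A) = X∖{NE, W, NW} = {SE, S, E, N}
With k = closure, c = complement:
  1. A     = {SE, S, E}
  2. kA    = {SE, S, E, N}
  3. cA    = {NE, W, NW, N}
  4. ckA   = {NE, W, NW}
  5. kcA   = {NE, W, NW, E, N}
  6. kckA  = {NE, W, NW, E}
  7. ckcA  = {SE, S}
  8. ckckA = {SE, S, N}
k, c of each give nothing new

8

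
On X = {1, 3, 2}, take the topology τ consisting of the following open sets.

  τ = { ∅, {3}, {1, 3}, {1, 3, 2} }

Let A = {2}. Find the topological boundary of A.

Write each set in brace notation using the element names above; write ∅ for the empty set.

{2}

interior: largest open inside A is ∅ (from ∅)
cl via duality: int({1, 3}) = {1, 3}, so X∖{1, 3} = {2}
cl∖int = {2}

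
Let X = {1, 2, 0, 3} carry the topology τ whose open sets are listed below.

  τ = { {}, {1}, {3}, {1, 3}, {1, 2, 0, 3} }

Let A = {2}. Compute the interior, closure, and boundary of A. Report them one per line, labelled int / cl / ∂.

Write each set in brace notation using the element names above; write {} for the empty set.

int(A) = {}
cl(A)  = {2, 0}
∂A     = {2, 0}

interior: largest open inside A is {} (from {})
cl via duality: int({1, 0, 3}) = {1, 3}, so X∖{1, 3} = {2, 0}
cl∖int = {2, 0}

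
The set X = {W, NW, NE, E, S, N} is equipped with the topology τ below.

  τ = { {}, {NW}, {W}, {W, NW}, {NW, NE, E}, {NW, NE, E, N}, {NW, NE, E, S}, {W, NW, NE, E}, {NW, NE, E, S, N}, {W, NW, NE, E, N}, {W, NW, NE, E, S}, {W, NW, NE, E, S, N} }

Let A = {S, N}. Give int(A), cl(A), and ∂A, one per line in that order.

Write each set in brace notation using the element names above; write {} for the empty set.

int(A) = {}
cl(A)  = {S, N}
∂A     = {S, N}

opens ⊆ A: {}; union → int = {}
complement {W, NW, NE, E}; its interior {W, NW, NE, E}; cl(A) = X∖{W, NW, NE, E} = {S, N}
boundary = {S, N} ∖ {} = {S, N}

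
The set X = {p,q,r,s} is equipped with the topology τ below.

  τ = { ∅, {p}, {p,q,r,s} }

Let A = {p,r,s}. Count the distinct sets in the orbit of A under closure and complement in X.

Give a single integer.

complement {q}; its interior ∅; cl(A) = X∖∅ = {p,q,r,s}
With k = closure, c = complement:
  1. A     = {p,r,s}
  2. kA    = {p,q,r,s}
  3. cA    = {q}
  4. ckA   = ∅
  5. kcA   = {q,r,s}
  6. ckcA  = {p}
k, c of each give nothing new

6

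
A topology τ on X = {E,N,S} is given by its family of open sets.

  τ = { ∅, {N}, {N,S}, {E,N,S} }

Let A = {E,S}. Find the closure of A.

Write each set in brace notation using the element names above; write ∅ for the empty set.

{E,S}

cl via duality: int({N}) = {N}, so X∖{N} = {E,S}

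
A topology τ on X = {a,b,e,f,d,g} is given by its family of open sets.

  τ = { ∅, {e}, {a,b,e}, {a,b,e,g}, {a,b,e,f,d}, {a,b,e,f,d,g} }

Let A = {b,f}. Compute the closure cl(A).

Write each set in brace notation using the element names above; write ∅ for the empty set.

{a,b,f,d,g}

X∖A={a,e,d,g}, int(X∖A)={e}, hence cl(A)={a,b,f,d,g}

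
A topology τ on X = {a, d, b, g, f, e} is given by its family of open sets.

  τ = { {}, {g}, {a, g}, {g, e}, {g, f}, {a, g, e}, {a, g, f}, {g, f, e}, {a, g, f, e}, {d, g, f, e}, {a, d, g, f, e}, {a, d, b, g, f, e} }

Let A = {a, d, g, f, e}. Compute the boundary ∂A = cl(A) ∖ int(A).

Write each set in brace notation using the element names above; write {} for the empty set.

{b}

open subsets of A: {}, {g}, {g, e}, {g, f}, {a, g}, {g, f, e}, {a, g, f}, {a, g, e}, {d, g, f, e}, {a, g, f, e}, {a, d, g, f, e}; so int(A) = {a, d, g, f, e}
closure: X∖int(X∖A) = X∖{} = {a, d, b, g, f, e}
∂A = {a, d, b, g, f, e} minus {a, d, g, f, e} = {b}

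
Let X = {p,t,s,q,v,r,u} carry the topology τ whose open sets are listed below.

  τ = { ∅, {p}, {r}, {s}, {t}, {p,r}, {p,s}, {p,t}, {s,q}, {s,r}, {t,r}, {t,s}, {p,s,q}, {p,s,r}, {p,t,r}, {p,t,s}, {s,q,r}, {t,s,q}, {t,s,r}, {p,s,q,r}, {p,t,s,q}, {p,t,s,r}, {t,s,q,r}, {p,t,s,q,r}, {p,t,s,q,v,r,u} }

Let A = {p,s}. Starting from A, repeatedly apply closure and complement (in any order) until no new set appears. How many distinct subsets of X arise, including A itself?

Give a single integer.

6

X∖A={t,q,v,r,u}, int(X∖A)={t,r}, hence cl(A)={p,s,q,v,u}
Orbit (k=closure, c=complement):
  1. A     = {p,s}
  2. kA    = {p,s,q,v,u}
  3. cA    = {t,q,v,r,u}
  4. ckA   = {t,r}
  5. kckA  = {t,v,r,u}
  6. ckckA = {p,s,q}
(closed under both — stop)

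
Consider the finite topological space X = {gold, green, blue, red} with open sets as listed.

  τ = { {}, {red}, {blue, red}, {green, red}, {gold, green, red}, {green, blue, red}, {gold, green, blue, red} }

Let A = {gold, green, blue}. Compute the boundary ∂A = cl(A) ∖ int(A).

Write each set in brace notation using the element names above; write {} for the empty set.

{gold, green, blue}

U open, U⊆A: {}. int(A) = ⋃ = {}
X∖A={red}, int(X∖A)={red}, hence cl(A)={gold, green, blue}
∂A: remove int from cl → {gold, green, blue}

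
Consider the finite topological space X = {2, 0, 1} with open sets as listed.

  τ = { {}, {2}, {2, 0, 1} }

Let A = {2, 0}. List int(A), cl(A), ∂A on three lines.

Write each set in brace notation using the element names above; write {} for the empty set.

int(A) = {2}
cl(A)  = {2, 0, 1}
∂A     = {0, 1}

interior: largest open inside A is {2} (from {}, {2})
cl via duality: int({1}) = {}, so X∖{} = {2, 0, 1}
cl∖int = {0, 1}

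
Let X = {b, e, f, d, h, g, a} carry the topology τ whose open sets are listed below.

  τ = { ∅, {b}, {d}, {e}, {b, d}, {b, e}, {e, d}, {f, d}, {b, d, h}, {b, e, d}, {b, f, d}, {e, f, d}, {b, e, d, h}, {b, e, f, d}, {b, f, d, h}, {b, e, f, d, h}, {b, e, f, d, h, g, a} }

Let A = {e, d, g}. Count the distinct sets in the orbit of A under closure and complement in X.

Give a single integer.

X∖A={b, f, h, a}, int(X∖A)={b}, hence cl(A)={e, f, d, h, g, a}
Orbit (k=closure, c=complement):
  1. A     = {e, d, g}
  2. kA    = {e, f, d, h, g, a}
  3. cA    = {b, f, h, a}
  4. ckA   = {b}
  5. kcA   = {b, f, h, g, a}
  6. kckA  = {b, h, g, a}
  7. ckcA  = {e, d}
  8. ckckA = {e, f, d}
(closed under both — stop)

8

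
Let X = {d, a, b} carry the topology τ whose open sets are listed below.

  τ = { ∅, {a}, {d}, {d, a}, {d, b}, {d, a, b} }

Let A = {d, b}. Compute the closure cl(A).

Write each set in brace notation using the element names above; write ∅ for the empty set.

{d, b}

cl via duality: int({a}) = {a}, so X∖{a} = {d, b}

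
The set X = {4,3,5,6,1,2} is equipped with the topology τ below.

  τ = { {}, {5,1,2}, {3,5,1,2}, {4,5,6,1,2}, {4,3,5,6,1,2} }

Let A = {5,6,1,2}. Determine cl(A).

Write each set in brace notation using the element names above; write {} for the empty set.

complement {4,3}; its interior {}; cl(A) = X∖{} = {4,3,5,6,1,2}

{4,3,5,6,1,2}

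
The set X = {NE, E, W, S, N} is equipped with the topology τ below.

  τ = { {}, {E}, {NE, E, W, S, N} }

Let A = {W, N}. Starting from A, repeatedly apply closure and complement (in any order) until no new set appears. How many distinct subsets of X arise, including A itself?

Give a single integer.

complement {NE, E, S}; its interior {E}; cl(A) = X∖{E} = {NE, W, S, N}
With k = closure, c = complement:
  1. A     = {W, N}
  2. kA    = {NE, W, S, N}
  3. cA    = {NE, E, S}
  4. ckA   = {E}
  5. kcA   = {NE, E, W, S, N}
  6. ckcA  = {}
k, c of each give nothing new

6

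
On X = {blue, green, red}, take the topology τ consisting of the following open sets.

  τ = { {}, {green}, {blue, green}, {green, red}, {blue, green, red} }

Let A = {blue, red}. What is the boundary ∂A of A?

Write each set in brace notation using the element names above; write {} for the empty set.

U open, U⊆A: {}. int(A) = ⋃ = {}
X∖A={green}, int(X∖A)={green}, hence cl(A)={blue, red}
∂A: remove int from cl → {blue, red}

{blue, red}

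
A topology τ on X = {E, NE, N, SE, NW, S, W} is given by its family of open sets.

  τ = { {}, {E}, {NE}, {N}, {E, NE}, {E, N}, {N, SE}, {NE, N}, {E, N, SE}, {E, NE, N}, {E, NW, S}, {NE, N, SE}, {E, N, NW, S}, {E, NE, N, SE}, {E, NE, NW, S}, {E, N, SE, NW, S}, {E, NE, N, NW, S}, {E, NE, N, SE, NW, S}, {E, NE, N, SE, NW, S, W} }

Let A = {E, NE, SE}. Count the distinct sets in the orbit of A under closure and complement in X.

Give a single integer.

X∖A={N, NW, S, W}, int(X∖A)={N}, hence cl(A)={E, NE, SE, NW, S, W}
Orbit (k=closure, c=complement):
  1. A     = {E, NE, SE}
  2. kA    = {E, NE, SE, NW, S, W}
  3. cA    = {N, NW, S, W}
  4. ckA   = {N}
  5. kcA   = {N, SE, NW, S, W}
  6. kckA  = {N, SE, W}
  7. ckcA  = {E, NE}
  8. ckckA = {E, NE, NW, S}
  9. kckcA = {E, NE, NW, S, W}
  10. ckckcA = {N, SE}
(closed under both — stop)

10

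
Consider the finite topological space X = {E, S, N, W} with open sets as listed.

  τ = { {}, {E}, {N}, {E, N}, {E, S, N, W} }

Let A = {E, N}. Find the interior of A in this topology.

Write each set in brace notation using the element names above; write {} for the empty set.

open subsets of A: {}, {E}, {N}, {E, N}; so int(A) = {E, N}

{E, N}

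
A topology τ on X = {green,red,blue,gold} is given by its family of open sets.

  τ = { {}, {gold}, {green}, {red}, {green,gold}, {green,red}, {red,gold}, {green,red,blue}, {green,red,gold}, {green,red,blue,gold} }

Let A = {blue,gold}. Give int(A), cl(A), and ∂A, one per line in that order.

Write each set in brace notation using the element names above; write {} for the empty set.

interior: largest open inside A is {gold} (from {}, {gold})
cl via duality: int({green,red}) = {green,red}, so X∖{green,red} = {blue,gold}
cl∖int = {blue}

int(A) = {gold}
cl(A)  = {blue,gold}
∂A     = {blue}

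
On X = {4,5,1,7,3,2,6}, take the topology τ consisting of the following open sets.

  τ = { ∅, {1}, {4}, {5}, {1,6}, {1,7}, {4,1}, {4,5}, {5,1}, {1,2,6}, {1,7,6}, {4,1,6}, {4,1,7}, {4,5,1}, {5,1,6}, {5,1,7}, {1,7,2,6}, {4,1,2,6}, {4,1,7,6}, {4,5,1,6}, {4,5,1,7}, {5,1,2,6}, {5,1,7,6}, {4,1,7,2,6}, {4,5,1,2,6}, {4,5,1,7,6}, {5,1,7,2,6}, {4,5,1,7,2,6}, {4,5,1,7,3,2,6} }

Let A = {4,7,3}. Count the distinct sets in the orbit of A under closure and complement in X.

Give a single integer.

closure: X∖int(X∖A) = X∖{5,1,2,6} = {4,7,3}
Let k=closure and c=complement:
  1. A     = {4,7,3}
  2. cA    = {5,1,2,6}
  3. kcA   = {5,1,7,3,2,6}
  4. ckcA  = {4}
  5. kckcA = {4,3}
  6. ckckcA = {5,1,7,2,6}
— saturated at 6

6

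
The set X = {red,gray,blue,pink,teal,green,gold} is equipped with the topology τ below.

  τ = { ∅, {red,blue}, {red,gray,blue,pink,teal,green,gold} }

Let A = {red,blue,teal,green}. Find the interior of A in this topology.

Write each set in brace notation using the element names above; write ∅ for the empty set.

U open, U⊆A: ∅, {red,blue}. int(A) = ⋃ = {red,blue}

{red,blue}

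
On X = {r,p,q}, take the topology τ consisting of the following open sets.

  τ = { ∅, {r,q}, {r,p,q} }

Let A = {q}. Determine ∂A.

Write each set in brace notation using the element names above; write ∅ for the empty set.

interior: largest open inside A is ∅ (from ∅)
cl via duality: int({r,p}) = ∅, so X∖∅ = {r,p,q}
cl∖int = {r,p,q}

{r,p,q}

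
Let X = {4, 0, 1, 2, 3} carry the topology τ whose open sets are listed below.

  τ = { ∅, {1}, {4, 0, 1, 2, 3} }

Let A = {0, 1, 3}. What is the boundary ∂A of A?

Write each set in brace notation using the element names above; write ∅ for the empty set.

{4, 0, 2, 3}

U open, U⊆A: ∅, {1}. int(A) = ⋃ = {1}
X∖A={4, 2}, int(X∖A)=∅, hence cl(A)={4, 0, 1, 2, 3}
∂A: remove int from cl → {4, 0, 2, 3}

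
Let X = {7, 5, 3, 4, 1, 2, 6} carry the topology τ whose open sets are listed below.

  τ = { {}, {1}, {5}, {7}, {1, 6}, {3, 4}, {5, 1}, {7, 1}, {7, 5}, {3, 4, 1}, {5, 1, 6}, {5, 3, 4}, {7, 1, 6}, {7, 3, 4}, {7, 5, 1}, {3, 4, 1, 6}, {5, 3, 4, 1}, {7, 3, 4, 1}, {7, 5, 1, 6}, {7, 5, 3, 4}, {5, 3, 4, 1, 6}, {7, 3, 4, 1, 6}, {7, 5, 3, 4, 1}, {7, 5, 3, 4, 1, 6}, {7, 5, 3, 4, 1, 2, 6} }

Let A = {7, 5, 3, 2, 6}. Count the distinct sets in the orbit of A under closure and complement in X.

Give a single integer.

12

closure: X∖int(X∖A) = X∖{1} = {7, 5, 3, 4, 2, 6}
Let k=closure and c=complement:
  1. A     = {7, 5, 3, 2, 6}
  2. kA    = {7, 5, 3, 4, 2, 6}
  3. cA    = {4, 1}
  4. ckA   = {1}
  5. kcA   = {3, 4, 1, 2, 6}
  6. kckA  = {1, 2, 6}
  7. ckcA  = {7, 5}
  8. ckckA = {7, 5, 3, 4}
  9. kckcA = {7, 5, 2}
  10. kckckA = {7, 5, 3, 4, 2}
  11. ckckcA = {3, 4, 1, 6}
  12. ckckckA = {1, 6}
— saturated at 12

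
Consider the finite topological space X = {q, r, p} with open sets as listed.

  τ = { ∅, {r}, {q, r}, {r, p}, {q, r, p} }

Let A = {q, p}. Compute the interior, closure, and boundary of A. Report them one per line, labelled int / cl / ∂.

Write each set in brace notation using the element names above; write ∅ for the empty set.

open subsets of A: ∅; so int(A) = ∅
closure: X∖int(X∖A) = X∖{r} = {q, p}
∂A = {q, p} minus ∅ = {q, p}

int(A) = ∅
cl(A)  = {q, p}
∂A     = {q, p}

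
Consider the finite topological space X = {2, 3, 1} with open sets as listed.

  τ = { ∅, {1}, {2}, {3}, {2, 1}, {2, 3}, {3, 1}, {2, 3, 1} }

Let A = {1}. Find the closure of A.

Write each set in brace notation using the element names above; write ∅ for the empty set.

complement {2, 3}; its interior {2, 3}; cl(A) = X∖{2, 3} = {1}

{1}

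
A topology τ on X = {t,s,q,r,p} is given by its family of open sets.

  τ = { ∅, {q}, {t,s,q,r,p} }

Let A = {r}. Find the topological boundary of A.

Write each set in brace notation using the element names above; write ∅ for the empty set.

{t,s,r,p}

U open, U⊆A: ∅. int(A) = ⋃ = ∅
X∖A={t,s,q,p}, int(X∖A)={q}, hence cl(A)={t,s,r,p}
∂A: remove int from cl → {t,s,r,p}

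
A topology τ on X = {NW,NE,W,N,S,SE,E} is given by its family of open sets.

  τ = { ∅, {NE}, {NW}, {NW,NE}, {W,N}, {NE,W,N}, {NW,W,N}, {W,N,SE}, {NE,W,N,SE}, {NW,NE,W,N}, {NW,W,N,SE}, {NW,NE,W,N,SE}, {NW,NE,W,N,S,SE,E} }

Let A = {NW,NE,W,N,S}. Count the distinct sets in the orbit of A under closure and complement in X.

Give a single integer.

6

cl via duality: int({SE,E}) = ∅, so X∖∅ = {NW,NE,W,N,S,SE,E}
Write k for closure, c for complement:
  1. A     = {NW,NE,W,N,S}
  2. kA    = {NW,NE,W,N,S,SE,E}
  3. cA    = {SE,E}
  4. ckA   = ∅
  5. kcA   = {S,SE,E}
  6. ckcA  = {NW,NE,W,N}
applying k or c yields no new set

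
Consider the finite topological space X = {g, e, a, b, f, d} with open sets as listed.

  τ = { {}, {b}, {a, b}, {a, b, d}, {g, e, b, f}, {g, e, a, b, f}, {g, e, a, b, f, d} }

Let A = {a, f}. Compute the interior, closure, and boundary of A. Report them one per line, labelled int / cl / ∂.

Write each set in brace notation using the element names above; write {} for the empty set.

opens ⊆ A: {}; union → int = {}
complement {g, e, b, d}; its interior {b}; cl(A) = X∖{b} = {g, e, a, f, d}
boundary = {g, e, a, f, d} ∖ {} = {g, e, a, f, d}

int(A) = {}
cl(A)  = {g, e, a, f, d}
∂A     = {g, e, a, f, d}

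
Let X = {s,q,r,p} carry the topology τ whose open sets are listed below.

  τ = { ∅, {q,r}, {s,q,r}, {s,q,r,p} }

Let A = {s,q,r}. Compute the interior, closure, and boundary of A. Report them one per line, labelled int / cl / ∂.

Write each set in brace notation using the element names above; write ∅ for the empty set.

U open, U⊆A: ∅, {q,r}, {s,q,r}. int(A) = ⋃ = {s,q,r}
X∖A={p}, int(X∖A)=∅, hence cl(A)={s,q,r,p}
∂A: remove int from cl → {p}

int(A) = {s,q,r}
cl(A)  = {s,q,r,p}
∂A     = {p}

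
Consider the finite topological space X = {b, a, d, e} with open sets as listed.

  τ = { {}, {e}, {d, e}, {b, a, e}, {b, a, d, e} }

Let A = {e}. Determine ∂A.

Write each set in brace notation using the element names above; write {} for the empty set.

{b, a, d}

open subsets of A: {}, {e}; so int(A) = {e}
closure: X∖int(X∖A) = X∖{} = {b, a, d, e}
∂A = {b, a, d, e} minus {e} = {b, a, d}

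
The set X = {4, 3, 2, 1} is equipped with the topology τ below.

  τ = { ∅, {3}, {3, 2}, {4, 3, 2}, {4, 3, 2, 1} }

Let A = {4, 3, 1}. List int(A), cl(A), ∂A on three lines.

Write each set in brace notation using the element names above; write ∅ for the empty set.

int(A) = {3}
cl(A)  = {4, 3, 2, 1}
∂A     = {4, 2, 1}

open subsets of A: ∅, {3}; so int(A) = {3}
closure: X∖int(X∖A) = X∖∅ = {4, 3, 2, 1}
∂A = {4, 3, 2, 1} minus {3} = {4, 2, 1}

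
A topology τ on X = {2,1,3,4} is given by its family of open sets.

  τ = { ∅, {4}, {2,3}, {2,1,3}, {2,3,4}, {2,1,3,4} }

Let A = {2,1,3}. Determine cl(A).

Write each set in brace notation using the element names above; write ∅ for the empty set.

{2,1,3}

cl via duality: int({4}) = {4}, so X∖{4} = {2,1,3}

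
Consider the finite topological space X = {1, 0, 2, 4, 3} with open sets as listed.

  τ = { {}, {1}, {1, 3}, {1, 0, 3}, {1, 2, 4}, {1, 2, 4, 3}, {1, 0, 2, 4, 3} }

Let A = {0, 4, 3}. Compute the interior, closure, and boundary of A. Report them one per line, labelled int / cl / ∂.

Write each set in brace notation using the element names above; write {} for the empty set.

U open, U⊆A: {}. int(A) = ⋃ = {}
X∖A={1, 2}, int(X∖A)={1}, hence cl(A)={0, 2, 4, 3}
∂A: remove int from cl → {0, 2, 4, 3}

int(A) = {}
cl(A)  = {0, 2, 4, 3}
∂A     = {0, 2, 4, 3}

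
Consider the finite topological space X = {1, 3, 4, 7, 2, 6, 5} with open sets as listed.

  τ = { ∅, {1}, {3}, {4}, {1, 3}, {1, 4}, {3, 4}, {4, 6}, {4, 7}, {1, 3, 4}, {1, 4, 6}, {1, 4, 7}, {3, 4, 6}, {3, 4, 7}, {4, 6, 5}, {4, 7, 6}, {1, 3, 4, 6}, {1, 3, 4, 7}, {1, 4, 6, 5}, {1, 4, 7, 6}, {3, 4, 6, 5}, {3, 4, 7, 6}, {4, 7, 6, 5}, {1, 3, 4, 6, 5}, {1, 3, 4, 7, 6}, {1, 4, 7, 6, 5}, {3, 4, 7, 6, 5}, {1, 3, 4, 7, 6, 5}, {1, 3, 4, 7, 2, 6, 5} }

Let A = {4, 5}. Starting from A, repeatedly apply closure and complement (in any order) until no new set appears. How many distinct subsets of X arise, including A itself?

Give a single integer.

8

cl via duality: int({1, 3, 7, 2, 6}) = {1, 3}, so X∖{1, 3} = {4, 7, 2, 6, 5}
Write k for closure, c for complement:
  1. A     = {4, 5}
  2. kA    = {4, 7, 2, 6, 5}
  3. cA    = {1, 3, 7, 2, 6}
  4. ckA   = {1, 3}
  5. kcA   = {1, 3, 7, 2, 6, 5}
  6. kckA  = {1, 3, 2}
  7. ckcA  = {4}
  8. ckckA = {4, 7, 6, 5}
applying k or c yields no new set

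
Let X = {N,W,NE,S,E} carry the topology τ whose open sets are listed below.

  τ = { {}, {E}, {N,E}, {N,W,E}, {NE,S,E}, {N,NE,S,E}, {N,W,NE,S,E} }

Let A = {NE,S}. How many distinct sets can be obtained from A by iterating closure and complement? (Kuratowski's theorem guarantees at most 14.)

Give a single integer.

4

complement {N,W,E}; its interior {N,W,E}; cl(A) = X∖{N,W,E} = {NE,S}
With k = closure, c = complement:
  1. A     = {NE,S}
  2. cA    = {N,W,E}
  3. kcA   = {N,W,NE,S,E}
  4. ckcA  = {}
k, c of each give nothing new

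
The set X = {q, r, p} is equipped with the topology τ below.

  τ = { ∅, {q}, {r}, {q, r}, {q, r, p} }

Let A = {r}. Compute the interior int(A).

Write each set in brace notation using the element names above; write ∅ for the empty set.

{r}

interior: largest open inside A is {r} (from ∅, {r})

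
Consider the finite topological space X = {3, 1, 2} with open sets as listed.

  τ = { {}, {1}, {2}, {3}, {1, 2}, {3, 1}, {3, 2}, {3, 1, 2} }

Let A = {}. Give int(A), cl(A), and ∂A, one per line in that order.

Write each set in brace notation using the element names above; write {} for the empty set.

opens ⊆ A: {}; union → int = {}
complement {3, 1, 2}; its interior {3, 1, 2}; cl(A) = X∖{3, 1, 2} = {}
boundary = {} ∖ {} = {}

int(A) = {}
cl(A)  = {}
∂A     = {}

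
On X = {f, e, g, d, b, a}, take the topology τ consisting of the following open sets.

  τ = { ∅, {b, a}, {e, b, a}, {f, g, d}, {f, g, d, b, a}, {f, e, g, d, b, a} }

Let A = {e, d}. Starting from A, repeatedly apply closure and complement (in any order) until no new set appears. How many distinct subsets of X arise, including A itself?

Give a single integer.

X∖A={f, g, b, a}, int(X∖A)={b, a}, hence cl(A)={f, e, g, d}
Orbit (k=closure, c=complement):
  1. A     = {e, d}
  2. kA    = {f, e, g, d}
  3. cA    = {f, g, b, a}
  4. ckA   = {b, a}
  5. kcA   = {f, e, g, d, b, a}
  6. kckA  = {e, b, a}
  7. ckcA  = ∅
  8. ckckA = {f, g, d}
(closed under both — stop)

8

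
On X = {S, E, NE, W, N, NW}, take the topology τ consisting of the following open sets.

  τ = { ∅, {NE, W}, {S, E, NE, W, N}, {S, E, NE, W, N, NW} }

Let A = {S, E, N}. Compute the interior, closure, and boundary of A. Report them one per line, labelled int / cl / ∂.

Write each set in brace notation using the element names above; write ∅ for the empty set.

interior: largest open inside A is ∅ (from ∅)
cl via duality: int({NE, W, NW}) = {NE, W}, so X∖{NE, W} = {S, E, N, NW}
cl∖int = {S, E, N, NW}

int(A) = ∅
cl(A)  = {S, E, N, NW}
∂A     = {S, E, N, NW}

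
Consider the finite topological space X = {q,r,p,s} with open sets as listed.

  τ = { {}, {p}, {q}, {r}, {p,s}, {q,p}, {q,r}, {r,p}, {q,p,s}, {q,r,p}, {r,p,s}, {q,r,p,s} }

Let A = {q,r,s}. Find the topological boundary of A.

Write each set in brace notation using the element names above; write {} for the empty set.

opens ⊆ A: {}, {q}, {r}, {q,r}; union → int = {q,r}
complement {p}; its interior {p}; cl(A) = X∖{p} = {q,r,s}
boundary = {q,r,s} ∖ {q,r} = {s}

{s}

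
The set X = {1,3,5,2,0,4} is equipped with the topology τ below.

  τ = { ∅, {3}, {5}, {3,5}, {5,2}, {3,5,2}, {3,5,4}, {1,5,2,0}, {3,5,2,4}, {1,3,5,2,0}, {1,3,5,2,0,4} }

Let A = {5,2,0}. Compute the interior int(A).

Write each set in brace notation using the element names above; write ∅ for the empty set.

interior: largest open inside A is {5,2} (from ∅, {5}, {5,2})

{5,2}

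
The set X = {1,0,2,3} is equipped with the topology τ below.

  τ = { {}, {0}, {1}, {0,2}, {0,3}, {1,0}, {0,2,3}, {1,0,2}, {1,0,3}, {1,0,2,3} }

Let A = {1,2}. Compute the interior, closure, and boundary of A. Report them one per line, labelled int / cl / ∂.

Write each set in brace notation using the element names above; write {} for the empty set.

int(A) = {1}
cl(A)  = {1,2}
∂A     = {2}

interior: largest open inside A is {1} (from {}, {1})
cl via duality: int({0,3}) = {0,3}, so X∖{0,3} = {1,2}
cl∖int = {2}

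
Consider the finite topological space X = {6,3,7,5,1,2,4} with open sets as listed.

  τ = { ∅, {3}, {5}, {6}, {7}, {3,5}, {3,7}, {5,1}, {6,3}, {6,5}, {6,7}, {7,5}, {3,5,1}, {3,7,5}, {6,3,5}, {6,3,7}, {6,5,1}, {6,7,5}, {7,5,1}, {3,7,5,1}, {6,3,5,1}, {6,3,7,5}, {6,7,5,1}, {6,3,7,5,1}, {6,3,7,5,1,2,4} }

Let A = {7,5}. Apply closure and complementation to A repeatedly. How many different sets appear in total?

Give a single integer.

6

X∖A={6,3,1,2,4}, int(X∖A)={6,3}, hence cl(A)={7,5,1,2,4}
Orbit (k=closure, c=complement):
  1. A     = {7,5}
  2. kA    = {7,5,1,2,4}
  3. cA    = {6,3,1,2,4}
  4. ckA   = {6,3}
  5. kckA  = {6,3,2,4}
  6. ckckA = {7,5,1}
(closed under both — stop)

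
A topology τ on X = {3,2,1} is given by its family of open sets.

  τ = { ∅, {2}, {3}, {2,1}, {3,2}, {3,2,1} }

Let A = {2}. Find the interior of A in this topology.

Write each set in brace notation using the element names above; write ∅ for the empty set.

interior: largest open inside A is {2} (from ∅, {2})

{2}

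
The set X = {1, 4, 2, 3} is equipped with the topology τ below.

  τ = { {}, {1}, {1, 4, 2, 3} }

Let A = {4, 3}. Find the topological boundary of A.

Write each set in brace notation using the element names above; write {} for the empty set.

{4, 2, 3}

interior: largest open inside A is {} (from {})
cl via duality: int({1, 2}) = {1}, so X∖{1} = {4, 2, 3}
cl∖int = {4, 2, 3}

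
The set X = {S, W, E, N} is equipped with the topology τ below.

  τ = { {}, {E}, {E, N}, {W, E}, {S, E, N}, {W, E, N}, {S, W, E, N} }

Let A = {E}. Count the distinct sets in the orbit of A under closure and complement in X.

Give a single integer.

4

cl via duality: int({S, W, N}) = {}, so X∖{} = {S, W, E, N}
Write k for closure, c for complement:
  1. A     = {E}
  2. kA    = {S, W, E, N}
  3. cA    = {S, W, N}
  4. ckA   = {}
applying k or c yields no new set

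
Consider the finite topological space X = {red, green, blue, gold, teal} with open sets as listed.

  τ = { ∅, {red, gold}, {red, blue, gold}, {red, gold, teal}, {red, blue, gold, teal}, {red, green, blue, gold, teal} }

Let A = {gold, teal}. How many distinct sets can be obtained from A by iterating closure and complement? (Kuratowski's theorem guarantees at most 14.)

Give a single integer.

closure: X∖int(X∖A) = X∖∅ = {red, green, blue, gold, teal}
Let k=closure and c=complement:
  1. A     = {gold, teal}
  2. kA    = {red, green, blue, gold, teal}
  3. cA    = {red, green, blue}
  4. ckA   = ∅
— saturated at 4

4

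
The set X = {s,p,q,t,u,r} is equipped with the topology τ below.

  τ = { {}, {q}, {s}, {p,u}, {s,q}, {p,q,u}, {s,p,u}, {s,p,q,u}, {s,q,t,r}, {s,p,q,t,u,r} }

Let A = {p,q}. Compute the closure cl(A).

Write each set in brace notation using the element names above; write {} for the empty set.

closure: X∖int(X∖A) = X∖{s} = {p,q,t,u,r}

{p,q,t,u,r}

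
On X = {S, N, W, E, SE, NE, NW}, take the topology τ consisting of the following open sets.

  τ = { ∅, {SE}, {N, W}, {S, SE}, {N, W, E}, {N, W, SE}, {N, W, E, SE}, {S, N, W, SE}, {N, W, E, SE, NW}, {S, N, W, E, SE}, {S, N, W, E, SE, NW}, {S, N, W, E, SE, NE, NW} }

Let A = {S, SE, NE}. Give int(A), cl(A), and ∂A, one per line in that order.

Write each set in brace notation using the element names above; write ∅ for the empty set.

int(A) = {S, SE}
cl(A)  = {S, SE, NE, NW}
∂A     = {NE, NW}

interior: largest open inside A is {S, SE} (from ∅, {SE}, {S, SE})
cl via duality: int({N, W, E, NW}) = {N, W, E}, so X∖{N, W, E} = {S, SE, NE, NW}
cl∖int = {NE, NW}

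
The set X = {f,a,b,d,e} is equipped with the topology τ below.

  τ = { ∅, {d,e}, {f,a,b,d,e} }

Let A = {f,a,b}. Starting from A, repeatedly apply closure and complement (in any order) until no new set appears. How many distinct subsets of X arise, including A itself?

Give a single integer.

cl via duality: int({d,e}) = {d,e}, so X∖{d,e} = {f,a,b}
Write k for closure, c for complement:
  1. A     = {f,a,b}
  2. cA    = {d,e}
  3. kcA   = {f,a,b,d,e}
  4. ckcA  = ∅
applying k or c yields no new set

4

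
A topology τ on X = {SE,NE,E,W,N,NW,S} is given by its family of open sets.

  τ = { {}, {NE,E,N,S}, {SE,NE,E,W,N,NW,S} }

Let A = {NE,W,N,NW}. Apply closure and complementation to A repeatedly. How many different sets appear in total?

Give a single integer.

cl via duality: int({SE,E,S}) = {}, so X∖{} = {SE,NE,E,W,N,NW,S}
Write k for closure, c for complement:
  1. A     = {NE,W,N,NW}
  2. kA    = {SE,NE,E,W,N,NW,S}
  3. cA    = {SE,E,S}
  4. ckA   = {}
applying k or c yields no new set

4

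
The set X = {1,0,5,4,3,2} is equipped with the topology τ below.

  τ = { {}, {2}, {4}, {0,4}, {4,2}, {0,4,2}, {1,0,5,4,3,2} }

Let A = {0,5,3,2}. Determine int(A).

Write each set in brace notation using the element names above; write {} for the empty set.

{2}

opens ⊆ A: {}, {2}; union → int = {2}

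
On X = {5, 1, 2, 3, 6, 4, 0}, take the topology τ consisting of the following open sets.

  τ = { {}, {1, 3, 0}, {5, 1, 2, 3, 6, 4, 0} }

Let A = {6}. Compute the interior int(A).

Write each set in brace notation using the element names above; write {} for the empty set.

opens ⊆ A: {}; union → int = {}

{}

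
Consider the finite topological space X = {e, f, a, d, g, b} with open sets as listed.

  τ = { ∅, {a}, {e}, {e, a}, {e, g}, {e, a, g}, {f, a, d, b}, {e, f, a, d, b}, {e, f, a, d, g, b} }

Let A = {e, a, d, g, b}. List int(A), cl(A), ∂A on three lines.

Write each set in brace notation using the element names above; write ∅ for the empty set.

int(A) = {e, a, g}
cl(A)  = {e, f, a, d, g, b}
∂A     = {f, d, b}

U open, U⊆A: ∅, {e}, {a}, {e, a}, {e, g}, {e, a, g}. int(A) = ⋃ = {e, a, g}
X∖A={f}, int(X∖A)=∅, hence cl(A)={e, f, a, d, g, b}
∂A: remove int from cl → {f, d, b}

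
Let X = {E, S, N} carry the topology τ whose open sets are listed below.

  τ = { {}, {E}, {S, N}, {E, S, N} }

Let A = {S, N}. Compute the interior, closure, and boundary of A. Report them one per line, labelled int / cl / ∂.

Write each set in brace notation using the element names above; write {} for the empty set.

int(A) = {S, N}
cl(A)  = {S, N}
∂A     = {}

U open, U⊆A: {}, {S, N}. int(A) = ⋃ = {S, N}
X∖A={E}, int(X∖A)={E}, hence cl(A)={S, N}
∂A: remove int from cl → {}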